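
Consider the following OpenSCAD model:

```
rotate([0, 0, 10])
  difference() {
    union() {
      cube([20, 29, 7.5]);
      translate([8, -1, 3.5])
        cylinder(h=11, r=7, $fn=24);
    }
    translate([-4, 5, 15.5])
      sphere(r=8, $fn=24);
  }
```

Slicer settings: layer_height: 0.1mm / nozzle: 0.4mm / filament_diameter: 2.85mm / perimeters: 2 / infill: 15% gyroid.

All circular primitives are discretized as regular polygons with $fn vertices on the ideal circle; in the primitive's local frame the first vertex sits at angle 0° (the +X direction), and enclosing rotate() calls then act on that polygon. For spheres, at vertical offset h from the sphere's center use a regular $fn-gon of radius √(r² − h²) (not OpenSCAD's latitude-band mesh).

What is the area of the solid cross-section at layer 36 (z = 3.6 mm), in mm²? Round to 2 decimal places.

At z = 3.6 mm: the cube (footprint 20×29) is included at this height (area 580.00 mm²); the cylinder at (8, -1): section is a regular 24-gon, circumradius r=7 (area = (24/2)·7.000²·sin(360°/24) = 152.19 mm²); Merging all regions: the regions partially overlap — summed areas 732.19 mm² minus the doubly-counted overlap 62.22 mm² gives 669.96 mm² — area = 669.96 mm²; the sphere at (-4, 5) does not reach this height (|z−center|=11.900 > r=8); After the difference (first − rest): none of the subtracted shapes is present at this height, so that combined region is unchanged — area = 669.96 mm²; (rotated 10° about Z; rotation is an isometry so areas/perimeters/island counts are preserved). Overall, the cross-section is a single solid region. Net area = 669.96 mm².

669.96 mm²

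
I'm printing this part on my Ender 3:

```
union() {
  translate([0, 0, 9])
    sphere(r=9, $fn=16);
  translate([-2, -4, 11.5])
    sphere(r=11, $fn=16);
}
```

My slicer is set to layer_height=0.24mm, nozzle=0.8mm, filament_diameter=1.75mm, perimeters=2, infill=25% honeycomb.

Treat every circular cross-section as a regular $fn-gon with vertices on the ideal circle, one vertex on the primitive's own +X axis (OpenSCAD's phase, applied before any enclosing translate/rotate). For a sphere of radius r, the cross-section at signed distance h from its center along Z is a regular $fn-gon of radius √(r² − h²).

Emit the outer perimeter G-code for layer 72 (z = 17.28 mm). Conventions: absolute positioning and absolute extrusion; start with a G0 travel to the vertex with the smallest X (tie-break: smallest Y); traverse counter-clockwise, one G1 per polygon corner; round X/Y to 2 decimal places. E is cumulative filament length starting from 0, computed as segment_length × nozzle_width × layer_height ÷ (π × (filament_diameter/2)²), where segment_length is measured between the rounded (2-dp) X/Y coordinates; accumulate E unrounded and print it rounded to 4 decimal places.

G0 X-11.36 Y-4.00 Z17.28
G1 X-10.65 Y-7.58 E0.2913
G1 X-8.62 Y-10.62 E0.5831
G1 X-5.58 Y-12.65 E0.8749
G1 X-2.00 Y-13.36 E1.1663
G1 X1.58 Y-12.65 E1.4576
G1 X4.62 Y-10.62 E1.7494
G1 X6.65 Y-7.58 E2.0412
G1 X7.36 Y-4.00 E2.3325
G1 X6.65 Y-0.42 E2.6239
G1 X4.62 Y2.62 E2.9157
G1 X1.58 Y4.65 E3.2075
G1 X-2.00 Y5.36 E3.4988
G1 X-5.58 Y4.65 E3.7901
G1 X-8.62 Y2.62 E4.0819
G1 X-10.65 Y-0.42 E4.3737
G1 X-11.36 Y-4.00 E4.6651

At z = 17.28 mm: the r=9 sphere slices to a regular 16-gon of circumradius 3.527 (√(r²−h²) with h=8.28 from center); the r=11 sphere at (-2, -4) slices to a regular 16-gon of circumradius 9.359 (√(r²−h²) with h=5.78 from center); Combining (union): the r=9 sphere lies entirely inside the r=11 sphere at (-2, -4), so the union is just the r=11 sphere at (-2, -4) — 1 connected region. The outline is a single polygon with 16 vertices. Extrusion per mm of travel: 0.8 × 0.24 / (π × 0.875²) = 0.079824. Accumulating E over each segment gives final E = 4.6651.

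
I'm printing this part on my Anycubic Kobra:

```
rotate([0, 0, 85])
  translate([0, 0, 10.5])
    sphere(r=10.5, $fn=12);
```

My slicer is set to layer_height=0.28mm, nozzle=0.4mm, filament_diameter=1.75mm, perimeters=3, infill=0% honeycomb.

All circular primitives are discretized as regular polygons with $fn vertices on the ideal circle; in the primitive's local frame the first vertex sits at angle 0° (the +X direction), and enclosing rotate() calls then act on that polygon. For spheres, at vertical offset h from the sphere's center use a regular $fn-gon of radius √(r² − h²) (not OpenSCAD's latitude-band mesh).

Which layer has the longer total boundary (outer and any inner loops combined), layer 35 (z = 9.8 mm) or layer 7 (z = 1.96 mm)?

layer 35 (z = 9.8 mm)

Layer 35 (z = 9.8): the sphere: section is a regular 12-gon, circumradius = √(r²−h²) = √(10.5²−0.7²) = 10.477 (perimeter = 2·12·10.477·sin(180°/12) = 65.08 mm); (rotated 85° about Z; rotation is an isometry so areas/perimeters/island counts are preserved). So its perimeter = 65.08 mm. Layer 7 (z = 1.96): the r=10.5 sphere contributes a regular 12-gon of circumradius √(10.5²−8.54²) = 6.109 (perimeter = 2·12·6.109·sin(180°/12) = 37.95 mm); (rotated 85° about Z; rotation is an isometry so areas/perimeters/island counts are preserved). So its perimeter = 37.95 mm. Layer 35 is larger (65.08 vs 37.95 mm).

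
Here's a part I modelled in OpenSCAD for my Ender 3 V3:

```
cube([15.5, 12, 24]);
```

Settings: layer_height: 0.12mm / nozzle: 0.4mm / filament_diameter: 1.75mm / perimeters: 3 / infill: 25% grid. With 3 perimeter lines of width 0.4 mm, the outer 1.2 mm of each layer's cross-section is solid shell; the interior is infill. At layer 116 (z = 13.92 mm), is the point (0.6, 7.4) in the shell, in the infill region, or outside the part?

At z = 13.92 mm: the cube (footprint 15.5×12) is included at this height. Overall, the cross-section is a single solid region. The nearest boundary edge runs (0.00, 12.00)→(0.00, 0.00); distance from the point to it = 0.60 mm. The point is inside the cross-section, 0.60 mm from the nearest boundary — within the 1.2 mm shell band (3 × 0.4).

shell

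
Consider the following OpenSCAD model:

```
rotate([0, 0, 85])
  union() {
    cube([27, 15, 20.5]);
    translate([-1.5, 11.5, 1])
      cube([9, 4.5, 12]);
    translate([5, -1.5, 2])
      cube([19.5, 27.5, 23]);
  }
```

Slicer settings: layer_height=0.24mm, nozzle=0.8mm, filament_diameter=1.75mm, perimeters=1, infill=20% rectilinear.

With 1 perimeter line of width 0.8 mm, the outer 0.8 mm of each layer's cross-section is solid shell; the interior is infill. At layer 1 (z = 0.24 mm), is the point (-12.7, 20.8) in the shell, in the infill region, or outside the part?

shell

At z = 0.24 mm: the cube is present — its section is the full 27×15 rectangle; the cube at (-1.5, 11.5) is not intersected at this z (z outside [1, 13]); the cube at (5, -1.5) is not intersected at this z (z outside [2, 25]); Merging all regions: only the 27×15 cube is present, so the union is just that shape — 1 connected region; (whole slice rotated 85° about Z — lengths, areas and connectivity unchanged). Overall, the cross-section is a single solid region. Undo the 85° rotation: the query point maps to (19.614, 14.465) in the un-rotated model frame. The nearest boundary edge runs (27.00, 15.00)→(0.00, 15.00); distance from the point to it = 0.54 mm. The point is inside the cross-section, 0.54 mm from the nearest boundary — within the 0.8 mm shell band (1 × 0.8).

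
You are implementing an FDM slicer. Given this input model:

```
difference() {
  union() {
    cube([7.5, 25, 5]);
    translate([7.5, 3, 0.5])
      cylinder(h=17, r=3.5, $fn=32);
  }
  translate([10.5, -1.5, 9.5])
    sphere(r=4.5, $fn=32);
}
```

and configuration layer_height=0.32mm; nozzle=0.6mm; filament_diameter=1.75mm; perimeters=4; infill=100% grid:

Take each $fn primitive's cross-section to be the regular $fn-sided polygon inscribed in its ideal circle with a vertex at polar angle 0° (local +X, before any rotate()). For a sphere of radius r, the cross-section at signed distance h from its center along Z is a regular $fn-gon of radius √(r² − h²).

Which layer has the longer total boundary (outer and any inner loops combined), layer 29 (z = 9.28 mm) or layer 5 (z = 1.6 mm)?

Layer 29 (z = 9.28): the cube does not reach this height (z outside [0, 5]); the cylinder at (7.5, 3): section is a regular 32-gon, circumradius r=3.5 (perimeter = 2·32·3.500·sin(180°/32) = 21.96 mm); Merging all regions: only the r=3.5 cylinder at (7.5, 3) is present, so the union is just that shape — boundary = 21.96 mm; the sphere at (10.5, -1.5): section is a regular 32-gon, circumradius = √(r²−h²) = √(4.5²−0.22²) = 4.495 (perimeter = 2·32·4.495·sin(180°/32) = 28.20 mm); After the difference (first − rest): starting from the result so far, the r=4.5 sphere at (10.5, -1.5) partially overlaps it — only the 10.23 mm² overlap (of its 63.06 mm²) is removed, clipping the outline — boundary = 21.47 mm. So its perimeter = 21.47 mm. Layer 5 (z = 1.6): the 7.5×25 cube contributes its full rectangle (perimeter 65.00 mm); the cylinder at (7.5, 3): section is a regular 32-gon, circumradius r=3.5 (perimeter = 2·32·3.500·sin(180°/32) = 21.96 mm); Taking the union: the regions partially overlap (shared area 18.53 mm²), so the edge portions inside another operand are dropped and the merged outline is re-measured after clipping — boundary = 69.57 mm; the sphere at (10.5, -1.5) is not intersected at this z (|z−center|=7.900 > r=4.5); Subtracting the remaining from the first: none of the subtracted shapes is present at this height, so that combined region is unchanged — boundary = 69.57 mm. So its perimeter = 69.57 mm. Layer 5 is larger (69.57 vs 21.47 mm).

layer 5 (z = 1.6 mm)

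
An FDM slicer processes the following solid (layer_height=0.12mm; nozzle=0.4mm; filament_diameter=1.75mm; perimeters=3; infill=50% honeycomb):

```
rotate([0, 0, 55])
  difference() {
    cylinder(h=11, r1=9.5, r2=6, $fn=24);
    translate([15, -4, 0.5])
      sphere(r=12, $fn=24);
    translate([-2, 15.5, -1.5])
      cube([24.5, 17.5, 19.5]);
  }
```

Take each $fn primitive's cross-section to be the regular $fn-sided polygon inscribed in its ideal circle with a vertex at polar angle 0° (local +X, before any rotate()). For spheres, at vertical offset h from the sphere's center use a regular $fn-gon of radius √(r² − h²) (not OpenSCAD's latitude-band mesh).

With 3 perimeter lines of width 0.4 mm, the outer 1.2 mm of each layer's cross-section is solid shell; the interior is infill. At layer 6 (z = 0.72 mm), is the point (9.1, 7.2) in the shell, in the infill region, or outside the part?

outside

At z = 0.72 mm: the cone (r1=9.5→r2=6) has section circumradius 9.271 here — a regular 24-gon; the r=12 sphere at (15, -4) contributes a regular 24-gon of circumradius √(12²−0.22²) = 11.998; the cube at (-2, 15.5) is present — its section is the full 24.5×17.5 rectangle; After the difference (first − rest): starting from the cone, the r=12 sphere at (15, -4) partially overlaps it — only the 54.83 mm² overlap (of its 447.09 mm²) is removed, clipping the outline; the 24.5×17.5 cube at (-2, 15.5) misses the remaining region (no effect) — 1 connected region; (rotated 55° about Z; rotation is an isometry so areas/perimeters/island counts are preserved). Overall, the cross-section is a single solid region. Undo the 55° rotation: the query point maps to (11.117, -3.325) in the un-rotated model frame. The nearest boundary edge runs (3.41, -0.89)→(3.00, -4.00); distance from the point to it = 7.96 mm. The point is not inside any of the regions above, so it lies outside the cross-section (7.96 mm from the nearest boundary).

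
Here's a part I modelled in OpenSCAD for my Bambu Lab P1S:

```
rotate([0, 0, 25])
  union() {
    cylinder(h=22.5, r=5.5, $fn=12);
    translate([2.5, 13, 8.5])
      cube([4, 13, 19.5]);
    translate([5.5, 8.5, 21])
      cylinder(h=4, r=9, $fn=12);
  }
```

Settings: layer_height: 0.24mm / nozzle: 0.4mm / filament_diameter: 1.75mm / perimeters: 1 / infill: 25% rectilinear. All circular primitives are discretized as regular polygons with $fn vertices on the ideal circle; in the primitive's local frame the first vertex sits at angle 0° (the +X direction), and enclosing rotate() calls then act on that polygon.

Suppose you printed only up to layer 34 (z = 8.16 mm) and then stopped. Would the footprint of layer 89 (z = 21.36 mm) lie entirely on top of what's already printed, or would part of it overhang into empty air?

Compare the two slices. At z = 8.16: the r=5.5 cylinder gives a regular 12-gon of circumradius 5.5 (constant along its height) (area = (12/2)·5.500²·sin(360°/12) = 90.75 mm²); the cube at (2.5, 13) is absent (z outside [8.5, 28]); the cylinder at (5.5, 8.5) is absent (z outside [21, 25]); Merging all regions: only the r=5.5 cylinder is present, so the union is just that shape — area = 90.75 mm²; (whole slice rotated 25° about Z — lengths, areas and connectivity unchanged). At z = 21.36: the r=5.5 cylinder gives a regular 12-gon of circumradius 5.5 (constant along its height) (area = (12/2)·5.500²·sin(360°/12) = 90.75 mm²); the 4×13 cube at (2.5, 13) contributes its full rectangle (area 52.00 mm²); the r=9 cylinder at (5.5, 8.5) gives a regular 12-gon of circumradius 9 (constant along its height) (area = (12/2)·9.000²·sin(360°/12) = 243.00 mm²); Taking the union: the regions partially overlap — summed areas 385.75 mm² minus the doubly-counted overlap 43.11 mm² gives 342.64 mm² — area = 342.64 mm²; (whole slice rotated 25° about Z — lengths, areas and connectivity unchanged). Checking containment: at z = 21.36 the cross-section extends beyond the z = 8.16 cross-section by about 251.89 mm².

part overhangs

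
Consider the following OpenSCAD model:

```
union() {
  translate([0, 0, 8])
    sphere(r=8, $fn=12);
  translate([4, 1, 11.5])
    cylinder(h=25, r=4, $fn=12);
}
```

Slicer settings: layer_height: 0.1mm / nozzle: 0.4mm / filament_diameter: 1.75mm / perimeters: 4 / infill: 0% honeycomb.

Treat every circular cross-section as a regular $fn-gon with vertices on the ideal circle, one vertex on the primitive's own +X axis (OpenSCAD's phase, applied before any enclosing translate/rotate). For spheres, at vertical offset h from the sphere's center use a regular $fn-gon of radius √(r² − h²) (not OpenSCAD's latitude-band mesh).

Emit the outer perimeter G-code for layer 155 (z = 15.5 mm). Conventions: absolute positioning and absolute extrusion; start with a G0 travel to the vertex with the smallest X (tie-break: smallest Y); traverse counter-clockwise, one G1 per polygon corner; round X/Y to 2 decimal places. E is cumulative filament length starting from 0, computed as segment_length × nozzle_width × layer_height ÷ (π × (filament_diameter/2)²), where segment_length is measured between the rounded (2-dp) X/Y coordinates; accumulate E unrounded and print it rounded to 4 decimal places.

At z = 15.5 mm: the r=8 sphere contributes a regular 12-gon of circumradius √(8²−7.5²) = 2.784; the r=4 cylinder at (4, 1) gives a regular 12-gon of circumradius 4 (constant along its height); Combining (union): the regions partially overlap (shared area 8.76 mm²), so overlapping operands fuse into one piece — 1 connected region. The outline is a single polygon with 20 vertices. Extrusion per mm of travel: 0.4 × 0.1 / (π × 0.875²) = 0.016630. Accumulating E over each segment gives final E = 0.5052.

G0 X-2.78 Y0.00 Z15.50
G1 X-2.41 Y-1.39 E0.0239
G1 X-1.39 Y-2.41 E0.0479
G1 X0.00 Y-2.78 E0.0718
G1 X1.39 Y-2.41 E0.0958
G1 X1.67 Y-2.13 E0.1023
G1 X2.00 Y-2.46 E0.1101
G1 X4.00 Y-3.00 E0.1445
G1 X6.00 Y-2.46 E0.1790
G1 X7.46 Y-1.00 E0.2133
G1 X8.00 Y1.00 E0.2478
G1 X7.46 Y3.00 E0.2822
G1 X6.00 Y4.46 E0.3166
G1 X4.00 Y5.00 E0.3510
G1 X2.00 Y4.46 E0.3855
G1 X0.54 Y3.00 E0.4198
G1 X0.45 Y2.66 E0.4257
G1 X0.00 Y2.78 E0.4334
G1 X-1.39 Y2.41 E0.4573
G1 X-2.41 Y1.39 E0.4813
G1 X-2.78 Y0.00 E0.5052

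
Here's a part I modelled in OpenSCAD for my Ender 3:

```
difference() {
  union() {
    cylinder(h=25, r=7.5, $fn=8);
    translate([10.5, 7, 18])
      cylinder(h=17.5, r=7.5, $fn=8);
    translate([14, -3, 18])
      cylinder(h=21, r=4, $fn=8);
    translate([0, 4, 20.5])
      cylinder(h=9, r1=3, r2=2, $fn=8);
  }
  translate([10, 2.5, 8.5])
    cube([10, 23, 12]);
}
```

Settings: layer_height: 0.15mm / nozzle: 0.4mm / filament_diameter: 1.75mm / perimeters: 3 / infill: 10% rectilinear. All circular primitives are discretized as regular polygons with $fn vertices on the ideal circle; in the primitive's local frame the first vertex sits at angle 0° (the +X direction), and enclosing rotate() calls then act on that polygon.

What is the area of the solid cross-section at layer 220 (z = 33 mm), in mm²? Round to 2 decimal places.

204.21 mm²

At z = 33 mm: the cylinder is absent (z outside [0, 25]); the r=7.5 cylinder at (10.5, 7) gives a regular 8-gon of circumradius 7.5 (constant along its height) (area = (8/2)·7.500²·sin(360°/8) = 159.10 mm²); the r=4 cylinder at (14, -3) contributes a regular 8-gon of circumradius 4 (area = (8/2)·4.000²·sin(360°/8) = 45.25 mm²); the cone at (0, 4) is not intersected at this z (z outside [20.5, 29.5]); Combining (union): the regions partially overlap — summed areas 204.35 mm² minus the doubly-counted overlap 0.14 mm² gives 204.21 mm² — area = 204.21 mm²; the cube at (10, 2.5) is absent (z outside [8.5, 20.5]); After the difference (first − rest): none of the subtracted shapes is present at this height, so the result so far is unchanged — area = 204.21 mm². Overall, the cross-section is a single solid region. Net area = 204.21 mm².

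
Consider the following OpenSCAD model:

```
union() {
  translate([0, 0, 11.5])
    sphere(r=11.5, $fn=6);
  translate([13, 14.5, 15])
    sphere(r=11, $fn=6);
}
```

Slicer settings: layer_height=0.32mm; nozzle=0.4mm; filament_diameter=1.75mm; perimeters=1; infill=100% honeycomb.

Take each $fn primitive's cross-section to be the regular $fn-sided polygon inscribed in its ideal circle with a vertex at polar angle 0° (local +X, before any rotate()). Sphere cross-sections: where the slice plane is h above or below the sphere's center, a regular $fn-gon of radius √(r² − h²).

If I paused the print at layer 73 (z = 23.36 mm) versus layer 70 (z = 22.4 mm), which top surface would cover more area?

layer 70 (z = 22.4 mm)

Layer 73 (z = 23.36): the sphere does not reach this height (|z−center|=11.860 > r=11.5); the r=11 sphere at (13, 14.5) contributes a regular 6-gon of circumradius √(11²−8.36²) = 7.149 (area = (6/2)·7.149²·sin(360°/6) = 132.79 mm²); Merging all regions: only the r=11 sphere at (13, 14.5) is present, so the union is just that shape — area = 132.79 mm². So its area = 132.79 mm². Layer 70 (z = 22.4): the r=11.5 sphere contributes a regular 6-gon of circumradius √(11.5²−10.9²) = 3.666 (area = (6/2)·3.666²·sin(360°/6) = 34.92 mm²); the sphere at (13, 14.5): section is a regular 6-gon, circumradius = √(r²−h²) = √(11²−7.4²) = 8.139 (area = (6/2)·8.139²·sin(360°/6) = 172.10 mm²); Merging all regions: the 2 present regions are separate (no shared area or edge), so areas and boundary lengths simply add and each stays a separate island — area = 207.01 mm². So its area = 207.01 mm². Layer 70 is larger (207.01 vs 132.79 mm²).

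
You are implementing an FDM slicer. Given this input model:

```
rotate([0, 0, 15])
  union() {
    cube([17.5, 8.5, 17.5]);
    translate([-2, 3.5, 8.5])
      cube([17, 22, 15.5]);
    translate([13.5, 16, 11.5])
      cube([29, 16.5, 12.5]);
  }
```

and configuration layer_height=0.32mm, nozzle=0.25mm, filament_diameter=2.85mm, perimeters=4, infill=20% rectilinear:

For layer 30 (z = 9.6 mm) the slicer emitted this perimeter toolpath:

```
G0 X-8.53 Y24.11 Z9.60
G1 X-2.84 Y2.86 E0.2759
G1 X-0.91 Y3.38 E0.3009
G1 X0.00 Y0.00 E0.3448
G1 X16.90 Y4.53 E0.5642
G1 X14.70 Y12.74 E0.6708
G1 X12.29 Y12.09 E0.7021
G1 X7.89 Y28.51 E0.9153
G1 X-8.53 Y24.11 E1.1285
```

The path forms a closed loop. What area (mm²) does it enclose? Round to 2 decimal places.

Apply the shoelace formula to the sequence of (X, Y) vertices; enclosed area = 447.68 mm².

447.68 mm²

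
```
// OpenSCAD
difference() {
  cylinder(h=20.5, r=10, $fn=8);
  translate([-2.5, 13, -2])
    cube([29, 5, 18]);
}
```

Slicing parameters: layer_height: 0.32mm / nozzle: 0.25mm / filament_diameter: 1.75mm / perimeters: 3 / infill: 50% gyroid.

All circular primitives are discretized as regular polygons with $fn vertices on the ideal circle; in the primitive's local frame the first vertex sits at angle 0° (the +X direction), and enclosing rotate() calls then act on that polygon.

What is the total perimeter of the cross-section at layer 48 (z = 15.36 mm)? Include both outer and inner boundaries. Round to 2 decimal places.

61.23 mm

At z = 15.36 mm: the r=10 cylinder gives a regular 8-gon of circumradius 10 (constant along its height) (perimeter = 2·8·10.000·sin(180°/8) = 61.23 mm); the 29×5 cube at (-2.5, 13) contributes its full rectangle (perimeter 68.00 mm); After the difference (first − rest): starting from the r=10 cylinder, the 29×5 cube at (-2.5, 13) misses the remaining region (no effect) — boundary = 61.23 mm. Overall, the cross-section is a single solid region. Total boundary length (outer) = 61.23 mm.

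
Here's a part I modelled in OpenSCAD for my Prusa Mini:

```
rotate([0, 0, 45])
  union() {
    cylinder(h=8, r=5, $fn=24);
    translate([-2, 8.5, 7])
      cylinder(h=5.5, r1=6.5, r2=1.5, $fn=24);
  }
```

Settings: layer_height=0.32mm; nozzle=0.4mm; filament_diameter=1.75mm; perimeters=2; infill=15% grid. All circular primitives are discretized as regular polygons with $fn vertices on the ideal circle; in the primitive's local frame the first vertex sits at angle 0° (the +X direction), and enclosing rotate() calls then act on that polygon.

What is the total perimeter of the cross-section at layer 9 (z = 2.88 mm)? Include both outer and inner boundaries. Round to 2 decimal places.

At z = 2.88 mm: the r=5 cylinder contributes a regular 24-gon of circumradius 5 (perimeter = 2·24·5.000·sin(180°/24) = 31.33 mm); the cone at (-2, 8.5) is not intersected at this z (z outside [7, 12.5]); Merging all regions: only the r=5 cylinder is present, so the union is just that shape — boundary = 31.33 mm; (whole slice rotated 45° about Z — lengths, areas and connectivity unchanged). Overall, the cross-section is a single solid region. Total boundary length (outer) = 31.33 mm.

31.33 mm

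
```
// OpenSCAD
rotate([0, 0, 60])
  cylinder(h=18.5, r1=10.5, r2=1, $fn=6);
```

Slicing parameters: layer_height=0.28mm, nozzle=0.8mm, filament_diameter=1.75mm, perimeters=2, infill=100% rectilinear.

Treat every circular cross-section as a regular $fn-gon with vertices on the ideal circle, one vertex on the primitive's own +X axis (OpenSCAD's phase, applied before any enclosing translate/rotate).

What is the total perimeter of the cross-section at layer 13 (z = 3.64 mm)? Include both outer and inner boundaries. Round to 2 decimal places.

51.78 mm

At z = 3.64 mm: the cone contributes a regular 6-gon of circumradius 8.631 (interpolated between r1=10.5 and r2=1 at t=0.197) (perimeter = 2·6·8.631·sin(180°/6) = 51.78 mm); (rotated 60° about Z; rotation is an isometry so areas/perimeters/island counts are preserved). Overall, the cross-section is a single solid region. Total boundary length (outer) = 51.78 mm.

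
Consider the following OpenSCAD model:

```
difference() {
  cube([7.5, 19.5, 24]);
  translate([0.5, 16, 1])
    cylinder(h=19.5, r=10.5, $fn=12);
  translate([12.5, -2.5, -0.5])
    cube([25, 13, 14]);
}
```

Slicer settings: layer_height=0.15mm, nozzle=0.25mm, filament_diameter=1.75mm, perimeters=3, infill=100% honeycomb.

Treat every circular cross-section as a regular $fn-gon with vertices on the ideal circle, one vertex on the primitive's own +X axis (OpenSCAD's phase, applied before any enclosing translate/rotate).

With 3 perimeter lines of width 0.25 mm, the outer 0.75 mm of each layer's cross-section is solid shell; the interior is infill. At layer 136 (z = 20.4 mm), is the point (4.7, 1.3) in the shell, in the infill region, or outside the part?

At z = 20.4 mm: the cube (footprint 7.5×19.5) is included at this height; the cylinder at (0.5, 16): section is a regular 12-gon, circumradius r=10.5; the cube at (12.5, -2.5) does not reach this height (z outside [-0.5, 13.5]); After the difference (first − rest): starting from the 7.5×19.5 cube, the r=10.5 cylinder at (0.5, 16) partially overlaps it — only the 97.28 mm² overlap (of its 330.75 mm²) is removed, clipping the outline — 1 connected region. Overall, the cross-section is a single solid region. The nearest boundary edge runs (7.50, 0.00)→(0.00, 0.00); distance from the point to it = 1.30 mm. The point is inside the cross-section and 1.30 mm from the nearest boundary — more than the 0.75 mm shell width (3 × 0.25), so it's in the infill interior.

infill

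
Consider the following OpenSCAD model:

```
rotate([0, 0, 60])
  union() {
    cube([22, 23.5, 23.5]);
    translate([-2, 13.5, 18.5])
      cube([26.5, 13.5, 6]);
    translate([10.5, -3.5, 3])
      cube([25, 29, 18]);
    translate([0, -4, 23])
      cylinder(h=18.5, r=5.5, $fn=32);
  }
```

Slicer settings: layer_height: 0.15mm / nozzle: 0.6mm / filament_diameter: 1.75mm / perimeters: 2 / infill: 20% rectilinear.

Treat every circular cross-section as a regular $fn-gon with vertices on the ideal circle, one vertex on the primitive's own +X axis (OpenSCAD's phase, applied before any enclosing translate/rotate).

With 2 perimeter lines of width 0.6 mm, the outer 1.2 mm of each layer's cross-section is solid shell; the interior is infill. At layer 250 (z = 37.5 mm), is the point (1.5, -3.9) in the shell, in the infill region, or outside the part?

infill

At z = 37.5 mm: the cube is not intersected at this z (z outside [0, 23.5]); the cube at (-2, 13.5) does not reach this height (z outside [18.5, 24.5]); the cube at (10.5, -3.5) is not intersected at this z (z outside [3, 21]); the r=5.5 cylinder at (0, -4) contributes a regular 32-gon of circumradius 5.5; Merging all regions: only the r=5.5 cylinder at (0, -4) is present, so the union is just that shape — 1 connected region; (rotated 60° about Z; rotation is an isometry so areas/perimeters/island counts are preserved). Overall, the cross-section is a single solid region. Undo the 60° rotation: the query point maps to (-2.627, -3.249) in the un-rotated model frame. The nearest boundary edge runs (-5.08, -1.90)→(-5.39, -2.93); distance from the point to it = 2.74 mm. The point is inside the cross-section and 2.74 mm from the nearest boundary — more than the 1.2 mm shell width (2 × 0.6), so it's in the infill interior.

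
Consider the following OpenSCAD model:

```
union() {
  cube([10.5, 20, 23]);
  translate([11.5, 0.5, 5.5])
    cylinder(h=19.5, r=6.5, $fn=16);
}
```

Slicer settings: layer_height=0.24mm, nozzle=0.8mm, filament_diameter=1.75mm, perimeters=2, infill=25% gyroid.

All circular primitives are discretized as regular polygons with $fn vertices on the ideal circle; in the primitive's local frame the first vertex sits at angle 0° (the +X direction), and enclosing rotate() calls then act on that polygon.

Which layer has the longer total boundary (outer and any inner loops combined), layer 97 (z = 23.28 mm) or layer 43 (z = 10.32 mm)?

layer 43 (z = 10.32 mm)

Layer 97 (z = 23.28): the cube is not intersected at this z (z outside [0, 23]); the r=6.5 cylinder at (11.5, 0.5) gives a regular 16-gon of circumradius 6.5 (constant along its height) (perimeter = 2·16·6.500·sin(180°/16) = 40.58 mm); Merging all regions: only the r=6.5 cylinder at (11.5, 0.5) is present, so the union is just that shape — boundary = 40.58 mm. So its perimeter = 40.58 mm. Layer 43 (z = 10.32): the 10.5×20 cube contributes its full rectangle (perimeter 61.00 mm); the r=6.5 cylinder at (11.5, 0.5) gives a regular 16-gon of circumradius 6.5 (constant along its height) (perimeter = 2·16·6.500·sin(180°/16) = 40.58 mm); Taking the union: the regions partially overlap (shared area 28.66 mm²), so the edge portions inside another operand are dropped and the merged outline is re-measured after clipping — boundary = 79.74 mm. So its perimeter = 79.74 mm. Layer 43 is larger (79.74 vs 40.58 mm).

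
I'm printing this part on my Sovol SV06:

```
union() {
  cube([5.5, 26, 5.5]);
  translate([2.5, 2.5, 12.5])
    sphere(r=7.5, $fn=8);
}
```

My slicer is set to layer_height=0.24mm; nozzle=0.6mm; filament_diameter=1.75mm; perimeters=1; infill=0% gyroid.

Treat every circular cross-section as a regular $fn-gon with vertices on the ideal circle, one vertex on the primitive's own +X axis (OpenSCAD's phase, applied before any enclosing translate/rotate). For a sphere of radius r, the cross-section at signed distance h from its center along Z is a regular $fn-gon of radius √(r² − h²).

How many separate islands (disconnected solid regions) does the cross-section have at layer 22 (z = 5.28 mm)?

1

At z = 5.28 mm: the 5.5×26 cube contributes its full rectangle; the r=7.5 sphere at (2.5, 2.5) contributes a regular 8-gon of circumradius √(7.5²−7.22²) = 2.030; Combining (union): the r=7.5 sphere at (2.5, 2.5) lies entirely inside the 5.5×26 cube, so the union is just the 5.5×26 cube — 1 connected region. Overall, the cross-section is a single solid region. Island count = 1.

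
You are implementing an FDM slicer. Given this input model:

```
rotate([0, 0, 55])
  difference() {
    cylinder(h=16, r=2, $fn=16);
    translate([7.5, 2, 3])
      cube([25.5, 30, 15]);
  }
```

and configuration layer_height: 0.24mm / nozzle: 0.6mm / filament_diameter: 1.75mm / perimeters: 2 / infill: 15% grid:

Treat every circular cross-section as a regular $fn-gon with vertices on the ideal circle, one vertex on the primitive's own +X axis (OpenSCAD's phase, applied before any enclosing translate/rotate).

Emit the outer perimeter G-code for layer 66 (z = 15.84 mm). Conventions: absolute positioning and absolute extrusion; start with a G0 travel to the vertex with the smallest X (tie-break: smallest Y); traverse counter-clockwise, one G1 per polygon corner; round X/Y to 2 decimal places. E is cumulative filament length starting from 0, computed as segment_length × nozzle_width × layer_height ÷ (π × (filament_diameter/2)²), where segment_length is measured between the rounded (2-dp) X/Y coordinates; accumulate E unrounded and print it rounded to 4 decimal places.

At z = 15.84 mm: the r=2 cylinder gives a regular 16-gon of circumradius 2 (constant along its height); the cube at (7.5, 2) is present — its section is the full 25.5×30 rectangle; After the difference (first − rest): starting from the r=2 cylinder, the 25.5×30 cube at (7.5, 2) misses the remaining region (no effect) — 1 connected region; (whole slice rotated 55° about Z — lengths, areas and connectivity unchanged). The outline is a single polygon with 16 vertices. Extrusion per mm of travel: 0.6 × 0.24 / (π × 0.875²) = 0.059868. Accumulating E over each segment gives final E = 0.7476.

G0 X-1.97 Y-0.35 Z15.84
G1 X-1.69 Y-1.07 E0.0462
G1 X-1.15 Y-1.64 E0.0933
G1 X-0.43 Y-1.95 E0.1402
G1 X0.35 Y-1.97 E0.1869
G1 X1.07 Y-1.69 E0.2332
G1 X1.64 Y-1.15 E0.2802
G1 X1.95 Y-0.43 E0.3271
G1 X1.97 Y0.35 E0.3738
G1 X1.69 Y1.07 E0.4201
G1 X1.15 Y1.64 E0.4671
G1 X0.43 Y1.95 E0.5140
G1 X-0.35 Y1.97 E0.5607
G1 X-1.07 Y1.69 E0.6070
G1 X-1.64 Y1.15 E0.6540
G1 X-1.95 Y0.43 E0.7009
G1 X-1.97 Y-0.35 E0.7476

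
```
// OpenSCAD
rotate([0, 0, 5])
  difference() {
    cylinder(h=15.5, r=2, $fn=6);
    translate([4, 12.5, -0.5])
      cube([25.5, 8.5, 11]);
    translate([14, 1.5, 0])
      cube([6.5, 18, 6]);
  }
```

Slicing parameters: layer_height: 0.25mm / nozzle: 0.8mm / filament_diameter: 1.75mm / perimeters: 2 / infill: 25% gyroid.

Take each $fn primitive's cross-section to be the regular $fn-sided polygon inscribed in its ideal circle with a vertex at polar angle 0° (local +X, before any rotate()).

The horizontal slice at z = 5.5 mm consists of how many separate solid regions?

1

At z = 5.5 mm: the r=2 cylinder gives a regular 6-gon of circumradius 2 (constant along its height); the 25.5×8.5 cube at (4, 12.5) contributes its full rectangle; the 6.5×18 cube at (14, 1.5) contributes its full rectangle; After the difference (first − rest): starting from the r=2 cylinder, the 25.5×8.5 cube at (4, 12.5) misses the remaining region (no effect); the 6.5×18 cube at (14, 1.5) misses the remaining region (no effect) — 1 connected region; (whole slice rotated 5° about Z — lengths, areas and connectivity unchanged). The result has 1 disconnected region.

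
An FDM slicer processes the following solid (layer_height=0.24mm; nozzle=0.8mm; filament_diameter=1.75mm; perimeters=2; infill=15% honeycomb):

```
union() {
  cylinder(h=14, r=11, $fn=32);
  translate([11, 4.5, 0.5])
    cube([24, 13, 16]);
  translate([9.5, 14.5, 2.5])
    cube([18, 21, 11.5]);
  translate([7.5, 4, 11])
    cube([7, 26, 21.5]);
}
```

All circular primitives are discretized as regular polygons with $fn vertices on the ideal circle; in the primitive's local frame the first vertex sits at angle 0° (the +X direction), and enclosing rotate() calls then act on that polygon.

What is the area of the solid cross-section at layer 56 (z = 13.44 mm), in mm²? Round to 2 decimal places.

1081.40 mm²

At z = 13.44 mm: the r=11 cylinder gives a regular 32-gon of circumradius 11 (constant along its height) (area = (32/2)·11.000²·sin(360°/32) = 377.69 mm²); the cube at (11, 4.5) is present — its section is the full 24×13 rectangle (area 312.00 mm²); the cube at (9.5, 14.5) (footprint 18×21) is included at this height (area 378.00 mm²); the cube at (7.5, 4) (footprint 7×26) is included at this height (area 182.00 mm²); Combining (union): the regions partially overlap — summed areas 1249.69 mm² minus the doubly-counted overlap 168.30 mm² gives 1081.40 mm² — area = 1081.40 mm². Overall, the cross-section is a single solid region. Net area = 1081.40 mm².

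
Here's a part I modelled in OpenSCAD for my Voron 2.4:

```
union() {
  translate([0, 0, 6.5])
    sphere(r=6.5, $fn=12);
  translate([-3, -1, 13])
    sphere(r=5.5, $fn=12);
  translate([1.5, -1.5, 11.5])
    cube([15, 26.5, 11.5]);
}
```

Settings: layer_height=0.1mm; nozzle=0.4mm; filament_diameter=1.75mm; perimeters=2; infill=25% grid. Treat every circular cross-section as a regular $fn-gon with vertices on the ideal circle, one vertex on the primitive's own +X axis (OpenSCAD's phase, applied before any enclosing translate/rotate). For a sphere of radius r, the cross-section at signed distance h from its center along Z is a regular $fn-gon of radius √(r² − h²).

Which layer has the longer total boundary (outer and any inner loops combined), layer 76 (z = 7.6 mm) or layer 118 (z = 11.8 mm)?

Layer 76 (z = 7.6): the r=6.5 sphere slices to a regular 12-gon of circumradius 6.406 (√(r²−h²) with h=1.1 from center) (perimeter = 2·12·6.406·sin(180°/12) = 39.79 mm); the sphere at (-3, -1): section is a regular 12-gon, circumradius = √(r²−h²) = √(5.5²−5.4²) = 1.044 (perimeter = 2·12·1.044·sin(180°/12) = 6.49 mm); the cube at (1.5, -1.5) is not intersected at this z (z outside [11.5, 23]); Combining (union): the r=5.5 sphere at (-3, -1) lies entirely inside the r=6.5 sphere, so the union is just the r=6.5 sphere — boundary = 39.79 mm. So its perimeter = 39.79 mm. Layer 118 (z = 11.8): the r=6.5 sphere slices to a regular 12-gon of circumradius 3.763 (√(r²−h²) with h=5.3 from center) (perimeter = 2·12·3.763·sin(180°/12) = 23.37 mm); the sphere at (-3, -1): section is a regular 12-gon, circumradius = √(r²−h²) = √(5.5²−1.2²) = 5.367 (perimeter = 2·12·5.367·sin(180°/12) = 33.34 mm); the cube at (1.5, -1.5) (footprint 15×26.5) is included at this height (perimeter 83.00 mm); Merging all regions: the regions partially overlap (shared area 41.42 mm²), so the edge portions inside another operand are dropped and the merged outline is re-measured after clipping — boundary = 106.04 mm. So its perimeter = 106.04 mm. Layer 118 is larger (106.04 vs 39.79 mm).

layer 118 (z = 11.8 mm)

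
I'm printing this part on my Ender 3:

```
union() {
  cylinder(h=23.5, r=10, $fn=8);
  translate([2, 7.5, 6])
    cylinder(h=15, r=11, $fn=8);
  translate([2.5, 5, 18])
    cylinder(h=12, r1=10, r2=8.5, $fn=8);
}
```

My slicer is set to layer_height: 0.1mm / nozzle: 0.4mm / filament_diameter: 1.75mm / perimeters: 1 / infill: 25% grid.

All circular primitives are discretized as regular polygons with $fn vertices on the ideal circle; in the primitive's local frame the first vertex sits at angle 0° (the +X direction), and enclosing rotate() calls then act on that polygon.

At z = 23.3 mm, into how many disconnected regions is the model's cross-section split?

1

At z = 23.3 mm: the r=10 cylinder gives a regular 8-gon of circumradius 10 (constant along its height); the cylinder at (2, 7.5) does not reach this height (z outside [6, 21]); the cone at (2.5, 5) contributes a regular 8-gon of circumradius 9.338 (interpolated between r1=10 and r2=8.5 at t=0.442); Combining (union): the regions partially overlap (shared area 163.30 mm²), so overlapping operands fuse into one piece — 1 connected region. The result has 1 disconnected region.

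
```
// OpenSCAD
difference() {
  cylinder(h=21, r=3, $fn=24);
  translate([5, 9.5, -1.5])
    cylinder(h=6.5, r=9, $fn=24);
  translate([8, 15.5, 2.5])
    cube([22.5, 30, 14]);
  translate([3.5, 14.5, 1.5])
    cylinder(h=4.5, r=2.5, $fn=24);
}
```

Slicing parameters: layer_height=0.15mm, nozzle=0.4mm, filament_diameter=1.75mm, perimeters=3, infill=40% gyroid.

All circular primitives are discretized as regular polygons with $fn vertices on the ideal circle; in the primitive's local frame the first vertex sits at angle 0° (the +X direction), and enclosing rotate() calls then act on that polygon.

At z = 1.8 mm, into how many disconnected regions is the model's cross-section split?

1

At z = 1.8 mm: the cylinder: section is a regular 24-gon, circumradius r=3; the r=9 cylinder at (5, 9.5) gives a regular 24-gon of circumradius 9 (constant along its height); the cube at (8, 15.5) is not intersected at this z (z outside [2.5, 16.5]); the r=2.5 cylinder at (3.5, 14.5) gives a regular 24-gon of circumradius 2.5 (constant along its height); Subtracting the remaining from the first: starting from the r=3 cylinder, the r=9 cylinder at (5, 9.5) partially overlaps it — only the 3.55 mm² overlap (of its 251.57 mm²) is removed, clipping the outline; the r=2.5 cylinder at (3.5, 14.5) misses the remaining region (no effect) — 1 connected region. The result has 1 disconnected region.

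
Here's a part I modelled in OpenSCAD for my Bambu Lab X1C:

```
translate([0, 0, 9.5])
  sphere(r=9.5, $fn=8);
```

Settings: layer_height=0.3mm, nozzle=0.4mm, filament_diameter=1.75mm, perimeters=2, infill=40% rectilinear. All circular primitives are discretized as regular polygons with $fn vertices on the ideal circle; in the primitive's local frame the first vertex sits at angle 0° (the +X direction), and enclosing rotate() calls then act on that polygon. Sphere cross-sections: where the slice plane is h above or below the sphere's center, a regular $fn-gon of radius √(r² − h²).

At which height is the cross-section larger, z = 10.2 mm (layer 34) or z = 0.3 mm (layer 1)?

Layer 34 (z = 10.2): the r=9.5 sphere contributes a regular 8-gon of circumradius √(9.5²−0.7²) = 9.474 (area = (8/2)·9.474²·sin(360°/8) = 253.88 mm²). So its area = 253.88 mm². Layer 1 (z = 0.3): the sphere: section is a regular 8-gon, circumradius = √(r²−h²) = √(9.5²−9.2²) = 2.369 (area = (8/2)·2.369²·sin(360°/8) = 15.87 mm²). So its area = 15.87 mm². Layer 34 is larger (253.88 vs 15.87 mm²).

layer 34 (z = 10.2 mm)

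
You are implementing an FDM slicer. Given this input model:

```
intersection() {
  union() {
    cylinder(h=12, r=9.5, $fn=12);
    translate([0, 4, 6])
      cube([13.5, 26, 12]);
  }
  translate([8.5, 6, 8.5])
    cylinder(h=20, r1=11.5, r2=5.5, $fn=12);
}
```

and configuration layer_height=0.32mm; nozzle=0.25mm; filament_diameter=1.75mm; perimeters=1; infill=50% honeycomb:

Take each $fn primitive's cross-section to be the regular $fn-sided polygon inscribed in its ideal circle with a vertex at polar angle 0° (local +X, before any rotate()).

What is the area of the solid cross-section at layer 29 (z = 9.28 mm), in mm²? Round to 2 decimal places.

At z = 9.28 mm: the r=9.5 cylinder gives a regular 12-gon of circumradius 9.5 (constant along its height) (area = (12/2)·9.500²·sin(360°/12) = 270.75 mm²); the cube at (0, 4) (footprint 13.5×26) is included at this height (area 351.00 mm²); Merging all regions: the regions partially overlap — summed areas 621.75 mm² minus the doubly-counted overlap 31.83 mm² gives 589.92 mm² — area = 589.92 mm²; the cone at (8.5, 6): at t=0.039 of its height the radius interpolates to r₁+(r₂−r₁)t = 11.266, giving a regular 12-gon of that circumradius (area = (12/2)·11.266²·sin(360°/12) = 380.77 mm²); After intersecting: the cone at (8.5, 6) partially overlaps the result so far; clipping to the common part keeps 252.18 mm² — area = 252.18 mm². Overall, the cross-section is a single solid region. Net area = 252.18 mm².

252.18 mm²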